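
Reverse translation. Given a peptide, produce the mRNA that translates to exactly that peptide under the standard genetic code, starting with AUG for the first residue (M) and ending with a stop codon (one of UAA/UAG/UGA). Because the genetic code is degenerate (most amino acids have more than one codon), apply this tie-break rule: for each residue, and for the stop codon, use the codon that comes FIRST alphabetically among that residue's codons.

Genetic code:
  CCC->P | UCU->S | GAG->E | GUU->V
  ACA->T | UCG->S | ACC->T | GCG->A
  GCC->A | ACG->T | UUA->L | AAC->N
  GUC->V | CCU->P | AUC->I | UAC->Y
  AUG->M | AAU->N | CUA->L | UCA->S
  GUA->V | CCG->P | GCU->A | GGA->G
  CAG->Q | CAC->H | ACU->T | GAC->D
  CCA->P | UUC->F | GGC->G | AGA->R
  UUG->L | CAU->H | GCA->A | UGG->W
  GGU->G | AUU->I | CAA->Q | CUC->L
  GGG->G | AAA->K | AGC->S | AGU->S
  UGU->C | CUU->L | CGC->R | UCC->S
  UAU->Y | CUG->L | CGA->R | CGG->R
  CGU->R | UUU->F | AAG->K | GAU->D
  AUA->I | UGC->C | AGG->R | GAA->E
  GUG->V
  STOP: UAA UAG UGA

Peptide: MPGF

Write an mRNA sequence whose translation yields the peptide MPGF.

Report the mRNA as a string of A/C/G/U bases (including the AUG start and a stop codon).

Answer: mRNA: AUGCCAGGAUUCUAA

Derivation:
residue 1: M -> AUG (start codon)
residue 2: P codons sorted = CCA,CCC,CCG,CCU -> pick first = CCA
residue 3: G codons sorted = GGA,GGC,GGG,GGU -> pick first = GGA
residue 4: F codons sorted = UUC,UUU -> pick first = UUC
terminator: stop codons sorted = UAA,UAG,UGA -> pick first = UAA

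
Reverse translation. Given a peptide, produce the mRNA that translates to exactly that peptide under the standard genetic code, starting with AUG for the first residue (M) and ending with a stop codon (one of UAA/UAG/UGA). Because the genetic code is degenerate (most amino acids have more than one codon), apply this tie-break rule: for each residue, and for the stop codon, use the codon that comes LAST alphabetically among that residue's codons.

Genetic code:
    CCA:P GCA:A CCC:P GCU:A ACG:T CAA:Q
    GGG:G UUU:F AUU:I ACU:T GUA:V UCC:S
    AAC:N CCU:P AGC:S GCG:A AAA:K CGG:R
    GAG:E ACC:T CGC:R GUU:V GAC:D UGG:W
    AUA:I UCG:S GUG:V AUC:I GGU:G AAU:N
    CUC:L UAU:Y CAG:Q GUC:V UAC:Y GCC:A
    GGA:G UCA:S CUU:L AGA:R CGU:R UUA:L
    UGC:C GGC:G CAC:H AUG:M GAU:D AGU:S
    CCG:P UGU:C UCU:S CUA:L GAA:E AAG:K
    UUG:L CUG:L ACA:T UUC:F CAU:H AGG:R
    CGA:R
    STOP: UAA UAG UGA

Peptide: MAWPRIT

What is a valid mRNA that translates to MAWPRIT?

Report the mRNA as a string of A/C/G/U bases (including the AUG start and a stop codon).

residue 1: M -> AUG (start codon)
residue 2: A codons sorted = GCA,GCC,GCG,GCU -> pick last = GCU
residue 3: W -> UGG (only codon)
residue 4: P codons sorted = CCA,CCC,CCG,CCU -> pick last = CCU
residue 5: R codons sorted = AGA,AGG,CGA,CGC,CGG,CGU -> pick last = CGU
residue 6: I codons sorted = AUA,AUC,AUU -> pick last = AUU
residue 7: T codons sorted = ACA,ACC,ACG,ACU -> pick last = ACU
terminator: stop codons sorted = UAA,UAG,UGA -> pick last = UGA

Answer: mRNA: AUGGCUUGGCCUCGUAUUACUUGA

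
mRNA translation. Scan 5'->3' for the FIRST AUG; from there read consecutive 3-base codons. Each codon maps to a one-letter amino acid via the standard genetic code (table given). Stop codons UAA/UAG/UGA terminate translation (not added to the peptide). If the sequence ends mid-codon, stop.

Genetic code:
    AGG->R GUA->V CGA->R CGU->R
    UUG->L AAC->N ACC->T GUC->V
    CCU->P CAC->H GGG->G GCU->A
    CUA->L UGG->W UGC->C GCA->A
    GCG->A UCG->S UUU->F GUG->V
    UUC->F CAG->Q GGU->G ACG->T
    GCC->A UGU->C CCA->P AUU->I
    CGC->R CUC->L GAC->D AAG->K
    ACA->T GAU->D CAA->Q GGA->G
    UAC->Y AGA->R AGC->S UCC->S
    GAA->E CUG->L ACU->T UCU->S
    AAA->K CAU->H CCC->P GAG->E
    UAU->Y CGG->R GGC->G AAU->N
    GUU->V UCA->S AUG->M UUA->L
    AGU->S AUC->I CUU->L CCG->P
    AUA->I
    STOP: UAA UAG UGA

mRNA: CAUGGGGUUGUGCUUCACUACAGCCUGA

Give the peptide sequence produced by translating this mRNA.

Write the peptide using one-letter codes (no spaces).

start AUG at pos 1
pos 1: AUG -> M; peptide=M
pos 4: GGG -> G; peptide=MG
pos 7: UUG -> L; peptide=MGL
pos 10: UGC -> C; peptide=MGLC
pos 13: UUC -> F; peptide=MGLCF
pos 16: ACU -> T; peptide=MGLCFT
pos 19: ACA -> T; peptide=MGLCFTT
pos 22: GCC -> A; peptide=MGLCFTTA
pos 25: UGA -> STOP

Answer: MGLCFTTA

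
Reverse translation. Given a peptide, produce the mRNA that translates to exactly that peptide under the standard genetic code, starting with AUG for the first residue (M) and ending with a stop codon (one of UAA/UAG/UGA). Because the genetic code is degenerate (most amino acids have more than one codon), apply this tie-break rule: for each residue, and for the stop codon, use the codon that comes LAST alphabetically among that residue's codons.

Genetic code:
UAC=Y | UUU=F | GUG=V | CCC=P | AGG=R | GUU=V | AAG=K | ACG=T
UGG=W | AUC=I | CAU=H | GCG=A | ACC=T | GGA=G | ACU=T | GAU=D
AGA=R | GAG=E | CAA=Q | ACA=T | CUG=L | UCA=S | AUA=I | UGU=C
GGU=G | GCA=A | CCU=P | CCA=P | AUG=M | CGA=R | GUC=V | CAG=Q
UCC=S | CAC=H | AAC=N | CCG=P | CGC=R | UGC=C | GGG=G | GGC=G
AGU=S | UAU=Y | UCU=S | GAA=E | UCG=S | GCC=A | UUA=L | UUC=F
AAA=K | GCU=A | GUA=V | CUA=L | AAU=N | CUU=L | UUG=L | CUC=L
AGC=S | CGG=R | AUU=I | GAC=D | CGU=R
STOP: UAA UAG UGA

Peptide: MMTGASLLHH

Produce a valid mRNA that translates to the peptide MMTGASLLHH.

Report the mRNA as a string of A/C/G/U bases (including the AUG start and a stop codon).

residue 1: M -> AUG (start codon)
residue 2: M -> AUG (only codon)
residue 3: T codons sorted = ACA,ACC,ACG,ACU -> pick last = ACU
residue 4: G codons sorted = GGA,GGC,GGG,GGU -> pick last = GGU
residue 5: A codons sorted = GCA,GCC,GCG,GCU -> pick last = GCU
residue 6: S codons sorted = AGC,AGU,UCA,UCC,UCG,UCU -> pick last = UCU
residue 7: L codons sorted = CUA,CUC,CUG,CUU,UUA,UUG -> pick last = UUG
residue 8: L codons sorted = CUA,CUC,CUG,CUU,UUA,UUG -> pick last = UUG
residue 9: H codons sorted = CAC,CAU -> pick last = CAU
residue 10: H codons sorted = CAC,CAU -> pick last = CAU
terminator: stop codons sorted = UAA,UAG,UGA -> pick last = UGA

Answer: mRNA: AUGAUGACUGGUGCUUCUUUGUUGCAUCAUUGA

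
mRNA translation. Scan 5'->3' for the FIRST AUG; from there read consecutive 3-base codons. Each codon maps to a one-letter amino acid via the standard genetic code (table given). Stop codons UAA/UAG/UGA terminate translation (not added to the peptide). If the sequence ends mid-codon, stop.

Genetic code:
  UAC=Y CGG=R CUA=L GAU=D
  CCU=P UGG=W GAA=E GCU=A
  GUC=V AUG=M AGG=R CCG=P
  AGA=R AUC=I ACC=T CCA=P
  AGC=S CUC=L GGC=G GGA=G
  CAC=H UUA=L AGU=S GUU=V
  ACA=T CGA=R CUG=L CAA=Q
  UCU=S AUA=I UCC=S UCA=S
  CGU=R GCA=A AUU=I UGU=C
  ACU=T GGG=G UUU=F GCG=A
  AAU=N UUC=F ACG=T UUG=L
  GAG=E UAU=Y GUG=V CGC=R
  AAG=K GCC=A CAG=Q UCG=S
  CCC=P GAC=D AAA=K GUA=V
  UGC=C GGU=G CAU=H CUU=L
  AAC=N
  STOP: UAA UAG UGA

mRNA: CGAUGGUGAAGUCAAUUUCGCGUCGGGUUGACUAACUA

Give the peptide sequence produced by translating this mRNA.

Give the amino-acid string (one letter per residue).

start AUG at pos 2
pos 2: AUG -> M; peptide=M
pos 5: GUG -> V; peptide=MV
pos 8: AAG -> K; peptide=MVK
pos 11: UCA -> S; peptide=MVKS
pos 14: AUU -> I; peptide=MVKSI
pos 17: UCG -> S; peptide=MVKSIS
pos 20: CGU -> R; peptide=MVKSISR
pos 23: CGG -> R; peptide=MVKSISRR
pos 26: GUU -> V; peptide=MVKSISRRV
pos 29: GAC -> D; peptide=MVKSISRRVD
pos 32: UAA -> STOP

Answer: MVKSISRRVD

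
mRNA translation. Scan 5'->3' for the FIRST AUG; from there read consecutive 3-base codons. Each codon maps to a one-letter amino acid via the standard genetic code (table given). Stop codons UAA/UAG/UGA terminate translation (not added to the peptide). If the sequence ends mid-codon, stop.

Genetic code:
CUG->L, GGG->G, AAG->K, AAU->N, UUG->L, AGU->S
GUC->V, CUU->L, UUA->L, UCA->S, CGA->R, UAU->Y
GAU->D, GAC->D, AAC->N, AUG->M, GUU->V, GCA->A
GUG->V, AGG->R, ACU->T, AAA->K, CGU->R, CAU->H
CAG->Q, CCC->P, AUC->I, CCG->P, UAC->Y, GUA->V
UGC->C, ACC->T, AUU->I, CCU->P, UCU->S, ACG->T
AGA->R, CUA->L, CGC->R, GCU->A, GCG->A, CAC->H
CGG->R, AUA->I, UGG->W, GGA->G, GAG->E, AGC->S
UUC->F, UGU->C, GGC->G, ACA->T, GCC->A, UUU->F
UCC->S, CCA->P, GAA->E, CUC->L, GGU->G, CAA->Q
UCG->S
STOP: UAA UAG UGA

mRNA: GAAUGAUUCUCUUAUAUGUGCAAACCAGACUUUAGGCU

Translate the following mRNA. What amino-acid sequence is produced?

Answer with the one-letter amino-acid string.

Answer: MILLYVQTRL

Derivation:
start AUG at pos 2
pos 2: AUG -> M; peptide=M
pos 5: AUU -> I; peptide=MI
pos 8: CUC -> L; peptide=MIL
pos 11: UUA -> L; peptide=MILL
pos 14: UAU -> Y; peptide=MILLY
pos 17: GUG -> V; peptide=MILLYV
pos 20: CAA -> Q; peptide=MILLYVQ
pos 23: ACC -> T; peptide=MILLYVQT
pos 26: AGA -> R; peptide=MILLYVQTR
pos 29: CUU -> L; peptide=MILLYVQTRL
pos 32: UAG -> STOP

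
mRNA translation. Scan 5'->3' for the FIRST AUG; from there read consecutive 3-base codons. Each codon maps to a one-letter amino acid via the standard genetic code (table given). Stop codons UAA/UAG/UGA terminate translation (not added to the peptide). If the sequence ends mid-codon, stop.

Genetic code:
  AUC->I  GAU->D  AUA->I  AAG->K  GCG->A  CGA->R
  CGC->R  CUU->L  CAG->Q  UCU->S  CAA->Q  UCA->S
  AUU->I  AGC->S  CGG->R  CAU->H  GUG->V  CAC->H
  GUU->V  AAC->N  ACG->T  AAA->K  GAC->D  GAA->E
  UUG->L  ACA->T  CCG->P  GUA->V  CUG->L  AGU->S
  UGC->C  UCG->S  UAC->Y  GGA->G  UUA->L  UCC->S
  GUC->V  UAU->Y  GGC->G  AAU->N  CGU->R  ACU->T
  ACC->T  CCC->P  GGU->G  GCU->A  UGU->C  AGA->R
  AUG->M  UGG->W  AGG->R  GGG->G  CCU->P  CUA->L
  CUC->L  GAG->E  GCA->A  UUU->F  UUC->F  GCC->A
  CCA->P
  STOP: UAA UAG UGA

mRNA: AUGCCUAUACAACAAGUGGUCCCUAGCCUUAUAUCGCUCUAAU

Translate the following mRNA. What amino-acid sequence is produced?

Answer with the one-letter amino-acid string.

start AUG at pos 0
pos 0: AUG -> M; peptide=M
pos 3: CCU -> P; peptide=MP
pos 6: AUA -> I; peptide=MPI
pos 9: CAA -> Q; peptide=MPIQ
pos 12: CAA -> Q; peptide=MPIQQ
pos 15: GUG -> V; peptide=MPIQQV
pos 18: GUC -> V; peptide=MPIQQVV
pos 21: CCU -> P; peptide=MPIQQVVP
pos 24: AGC -> S; peptide=MPIQQVVPS
pos 27: CUU -> L; peptide=MPIQQVVPSL
pos 30: AUA -> I; peptide=MPIQQVVPSLI
pos 33: UCG -> S; peptide=MPIQQVVPSLIS
pos 36: CUC -> L; peptide=MPIQQVVPSLISL
pos 39: UAA -> STOP

Answer: MPIQQVVPSLISL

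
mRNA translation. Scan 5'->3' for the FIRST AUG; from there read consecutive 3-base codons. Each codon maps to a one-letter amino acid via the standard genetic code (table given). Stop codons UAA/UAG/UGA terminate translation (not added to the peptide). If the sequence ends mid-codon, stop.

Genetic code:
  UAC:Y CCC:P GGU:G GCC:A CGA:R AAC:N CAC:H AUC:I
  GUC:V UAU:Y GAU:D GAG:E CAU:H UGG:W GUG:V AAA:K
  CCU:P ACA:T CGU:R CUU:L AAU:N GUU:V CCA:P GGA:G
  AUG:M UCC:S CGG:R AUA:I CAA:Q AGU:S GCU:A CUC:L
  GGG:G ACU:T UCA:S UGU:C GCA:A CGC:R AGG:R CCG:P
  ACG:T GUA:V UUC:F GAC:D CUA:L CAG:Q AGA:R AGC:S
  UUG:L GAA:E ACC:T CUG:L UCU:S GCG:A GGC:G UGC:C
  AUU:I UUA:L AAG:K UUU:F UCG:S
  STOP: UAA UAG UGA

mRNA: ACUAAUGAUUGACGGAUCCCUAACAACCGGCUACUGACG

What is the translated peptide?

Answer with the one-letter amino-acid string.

Answer: MIDGSLTTGY

Derivation:
start AUG at pos 4
pos 4: AUG -> M; peptide=M
pos 7: AUU -> I; peptide=MI
pos 10: GAC -> D; peptide=MID
pos 13: GGA -> G; peptide=MIDG
pos 16: UCC -> S; peptide=MIDGS
pos 19: CUA -> L; peptide=MIDGSL
pos 22: ACA -> T; peptide=MIDGSLT
pos 25: ACC -> T; peptide=MIDGSLTT
pos 28: GGC -> G; peptide=MIDGSLTTG
pos 31: UAC -> Y; peptide=MIDGSLTTGY
pos 34: UGA -> STOP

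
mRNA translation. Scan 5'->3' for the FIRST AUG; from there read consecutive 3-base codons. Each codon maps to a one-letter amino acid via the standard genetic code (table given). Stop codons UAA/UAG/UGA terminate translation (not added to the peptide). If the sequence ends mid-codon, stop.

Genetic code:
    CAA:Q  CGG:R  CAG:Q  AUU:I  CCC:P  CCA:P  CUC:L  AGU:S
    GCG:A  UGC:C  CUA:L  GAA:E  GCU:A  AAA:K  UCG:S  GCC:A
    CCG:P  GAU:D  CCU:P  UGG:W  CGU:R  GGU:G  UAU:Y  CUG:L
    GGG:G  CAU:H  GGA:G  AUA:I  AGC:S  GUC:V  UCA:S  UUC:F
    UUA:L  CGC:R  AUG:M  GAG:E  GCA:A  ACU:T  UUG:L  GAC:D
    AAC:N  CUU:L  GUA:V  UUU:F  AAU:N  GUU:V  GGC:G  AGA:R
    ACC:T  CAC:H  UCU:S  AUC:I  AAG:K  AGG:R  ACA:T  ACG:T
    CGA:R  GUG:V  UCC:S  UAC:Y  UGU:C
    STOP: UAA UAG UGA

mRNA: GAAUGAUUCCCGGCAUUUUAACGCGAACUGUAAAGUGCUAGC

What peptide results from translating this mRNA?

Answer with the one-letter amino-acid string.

start AUG at pos 2
pos 2: AUG -> M; peptide=M
pos 5: AUU -> I; peptide=MI
pos 8: CCC -> P; peptide=MIP
pos 11: GGC -> G; peptide=MIPG
pos 14: AUU -> I; peptide=MIPGI
pos 17: UUA -> L; peptide=MIPGIL
pos 20: ACG -> T; peptide=MIPGILT
pos 23: CGA -> R; peptide=MIPGILTR
pos 26: ACU -> T; peptide=MIPGILTRT
pos 29: GUA -> V; peptide=MIPGILTRTV
pos 32: AAG -> K; peptide=MIPGILTRTVK
pos 35: UGC -> C; peptide=MIPGILTRTVKC
pos 38: UAG -> STOP

Answer: MIPGILTRTVKC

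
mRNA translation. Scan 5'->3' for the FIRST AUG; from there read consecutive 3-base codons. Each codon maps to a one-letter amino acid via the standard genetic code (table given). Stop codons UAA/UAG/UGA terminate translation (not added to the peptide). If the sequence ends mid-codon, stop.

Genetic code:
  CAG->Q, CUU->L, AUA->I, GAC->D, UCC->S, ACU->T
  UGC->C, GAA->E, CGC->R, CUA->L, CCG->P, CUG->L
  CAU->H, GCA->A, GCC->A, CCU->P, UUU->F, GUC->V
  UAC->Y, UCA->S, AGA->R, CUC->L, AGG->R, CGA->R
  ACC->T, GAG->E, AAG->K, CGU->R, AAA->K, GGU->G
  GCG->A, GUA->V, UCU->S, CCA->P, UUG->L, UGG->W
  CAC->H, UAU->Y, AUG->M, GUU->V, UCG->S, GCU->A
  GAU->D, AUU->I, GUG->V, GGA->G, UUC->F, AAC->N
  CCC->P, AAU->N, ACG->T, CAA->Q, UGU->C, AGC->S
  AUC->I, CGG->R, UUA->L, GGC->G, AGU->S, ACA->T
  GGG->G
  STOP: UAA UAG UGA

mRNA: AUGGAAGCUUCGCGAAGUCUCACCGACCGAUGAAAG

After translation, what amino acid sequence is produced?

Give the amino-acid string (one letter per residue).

Answer: MEASRSLTDR

Derivation:
start AUG at pos 0
pos 0: AUG -> M; peptide=M
pos 3: GAA -> E; peptide=ME
pos 6: GCU -> A; peptide=MEA
pos 9: UCG -> S; peptide=MEAS
pos 12: CGA -> R; peptide=MEASR
pos 15: AGU -> S; peptide=MEASRS
pos 18: CUC -> L; peptide=MEASRSL
pos 21: ACC -> T; peptide=MEASRSLT
pos 24: GAC -> D; peptide=MEASRSLTD
pos 27: CGA -> R; peptide=MEASRSLTDR
pos 30: UGA -> STOP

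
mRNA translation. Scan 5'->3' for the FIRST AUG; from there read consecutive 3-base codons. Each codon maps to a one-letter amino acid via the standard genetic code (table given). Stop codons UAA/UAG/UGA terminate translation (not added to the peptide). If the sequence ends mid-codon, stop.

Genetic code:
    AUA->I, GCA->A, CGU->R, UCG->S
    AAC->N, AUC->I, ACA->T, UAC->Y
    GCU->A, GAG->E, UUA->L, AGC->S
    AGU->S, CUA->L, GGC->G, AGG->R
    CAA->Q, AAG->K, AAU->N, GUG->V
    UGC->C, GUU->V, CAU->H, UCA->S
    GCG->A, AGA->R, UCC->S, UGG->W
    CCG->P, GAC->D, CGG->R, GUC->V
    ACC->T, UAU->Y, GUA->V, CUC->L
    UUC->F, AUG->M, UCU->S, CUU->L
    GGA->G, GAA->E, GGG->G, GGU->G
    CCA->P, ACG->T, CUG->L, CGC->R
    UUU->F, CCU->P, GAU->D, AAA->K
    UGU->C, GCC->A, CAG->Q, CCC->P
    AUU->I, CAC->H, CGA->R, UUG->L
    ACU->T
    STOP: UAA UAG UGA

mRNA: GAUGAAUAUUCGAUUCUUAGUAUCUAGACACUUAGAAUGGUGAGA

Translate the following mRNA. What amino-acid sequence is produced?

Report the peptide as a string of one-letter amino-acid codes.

start AUG at pos 1
pos 1: AUG -> M; peptide=M
pos 4: AAU -> N; peptide=MN
pos 7: AUU -> I; peptide=MNI
pos 10: CGA -> R; peptide=MNIR
pos 13: UUC -> F; peptide=MNIRF
pos 16: UUA -> L; peptide=MNIRFL
pos 19: GUA -> V; peptide=MNIRFLV
pos 22: UCU -> S; peptide=MNIRFLVS
pos 25: AGA -> R; peptide=MNIRFLVSR
pos 28: CAC -> H; peptide=MNIRFLVSRH
pos 31: UUA -> L; peptide=MNIRFLVSRHL
pos 34: GAA -> E; peptide=MNIRFLVSRHLE
pos 37: UGG -> W; peptide=MNIRFLVSRHLEW
pos 40: UGA -> STOP

Answer: MNIRFLVSRHLEW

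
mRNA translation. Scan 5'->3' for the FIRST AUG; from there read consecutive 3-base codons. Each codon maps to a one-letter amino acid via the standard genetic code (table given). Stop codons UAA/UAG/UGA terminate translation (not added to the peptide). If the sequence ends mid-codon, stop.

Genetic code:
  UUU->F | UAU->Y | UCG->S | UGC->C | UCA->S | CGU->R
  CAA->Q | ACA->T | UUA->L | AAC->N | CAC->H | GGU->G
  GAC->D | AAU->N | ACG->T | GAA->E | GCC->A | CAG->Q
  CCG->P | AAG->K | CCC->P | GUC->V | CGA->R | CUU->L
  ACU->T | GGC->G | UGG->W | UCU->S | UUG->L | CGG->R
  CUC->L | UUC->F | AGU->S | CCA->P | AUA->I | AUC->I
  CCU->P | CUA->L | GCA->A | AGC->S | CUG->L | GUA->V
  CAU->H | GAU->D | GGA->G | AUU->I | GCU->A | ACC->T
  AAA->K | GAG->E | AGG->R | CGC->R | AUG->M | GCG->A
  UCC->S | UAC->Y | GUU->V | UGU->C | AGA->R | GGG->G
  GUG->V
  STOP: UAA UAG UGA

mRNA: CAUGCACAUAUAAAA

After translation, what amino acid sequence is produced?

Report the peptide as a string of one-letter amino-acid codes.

start AUG at pos 1
pos 1: AUG -> M; peptide=M
pos 4: CAC -> H; peptide=MH
pos 7: AUA -> I; peptide=MHI
pos 10: UAA -> STOP

Answer: MHI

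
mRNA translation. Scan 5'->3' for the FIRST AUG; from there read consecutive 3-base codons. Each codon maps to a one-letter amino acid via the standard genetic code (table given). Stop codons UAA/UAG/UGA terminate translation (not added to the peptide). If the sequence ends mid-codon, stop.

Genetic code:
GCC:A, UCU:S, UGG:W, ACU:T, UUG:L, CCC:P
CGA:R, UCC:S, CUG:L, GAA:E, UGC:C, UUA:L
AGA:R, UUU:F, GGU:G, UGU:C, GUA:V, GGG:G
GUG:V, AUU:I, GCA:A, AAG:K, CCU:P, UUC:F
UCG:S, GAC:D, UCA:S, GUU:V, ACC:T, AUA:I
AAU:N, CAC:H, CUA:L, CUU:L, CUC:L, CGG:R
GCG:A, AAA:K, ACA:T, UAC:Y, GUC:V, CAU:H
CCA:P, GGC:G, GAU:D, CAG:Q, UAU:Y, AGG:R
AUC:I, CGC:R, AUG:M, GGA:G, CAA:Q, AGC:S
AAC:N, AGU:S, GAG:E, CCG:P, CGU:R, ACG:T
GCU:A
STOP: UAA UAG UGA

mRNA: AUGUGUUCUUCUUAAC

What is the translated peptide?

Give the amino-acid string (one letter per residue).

Answer: MCSS

Derivation:
start AUG at pos 0
pos 0: AUG -> M; peptide=M
pos 3: UGU -> C; peptide=MC
pos 6: UCU -> S; peptide=MCS
pos 9: UCU -> S; peptide=MCSS
pos 12: UAA -> STOP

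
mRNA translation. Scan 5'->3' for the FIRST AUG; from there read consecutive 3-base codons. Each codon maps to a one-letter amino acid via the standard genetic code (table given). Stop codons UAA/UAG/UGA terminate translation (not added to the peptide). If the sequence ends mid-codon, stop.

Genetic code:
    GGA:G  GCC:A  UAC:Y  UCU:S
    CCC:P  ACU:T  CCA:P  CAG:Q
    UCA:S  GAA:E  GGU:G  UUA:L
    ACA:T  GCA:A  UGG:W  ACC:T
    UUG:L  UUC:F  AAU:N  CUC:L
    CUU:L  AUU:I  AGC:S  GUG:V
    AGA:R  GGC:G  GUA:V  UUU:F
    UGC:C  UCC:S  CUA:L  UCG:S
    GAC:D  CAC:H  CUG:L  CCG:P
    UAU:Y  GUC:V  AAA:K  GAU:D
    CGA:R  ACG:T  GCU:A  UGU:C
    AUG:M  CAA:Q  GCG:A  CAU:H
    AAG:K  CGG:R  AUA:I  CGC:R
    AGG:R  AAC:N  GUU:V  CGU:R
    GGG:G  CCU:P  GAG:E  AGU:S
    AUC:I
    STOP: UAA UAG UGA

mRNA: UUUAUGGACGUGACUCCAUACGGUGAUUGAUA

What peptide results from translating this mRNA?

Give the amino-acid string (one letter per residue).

start AUG at pos 3
pos 3: AUG -> M; peptide=M
pos 6: GAC -> D; peptide=MD
pos 9: GUG -> V; peptide=MDV
pos 12: ACU -> T; peptide=MDVT
pos 15: CCA -> P; peptide=MDVTP
pos 18: UAC -> Y; peptide=MDVTPY
pos 21: GGU -> G; peptide=MDVTPYG
pos 24: GAU -> D; peptide=MDVTPYGD
pos 27: UGA -> STOP

Answer: MDVTPYGD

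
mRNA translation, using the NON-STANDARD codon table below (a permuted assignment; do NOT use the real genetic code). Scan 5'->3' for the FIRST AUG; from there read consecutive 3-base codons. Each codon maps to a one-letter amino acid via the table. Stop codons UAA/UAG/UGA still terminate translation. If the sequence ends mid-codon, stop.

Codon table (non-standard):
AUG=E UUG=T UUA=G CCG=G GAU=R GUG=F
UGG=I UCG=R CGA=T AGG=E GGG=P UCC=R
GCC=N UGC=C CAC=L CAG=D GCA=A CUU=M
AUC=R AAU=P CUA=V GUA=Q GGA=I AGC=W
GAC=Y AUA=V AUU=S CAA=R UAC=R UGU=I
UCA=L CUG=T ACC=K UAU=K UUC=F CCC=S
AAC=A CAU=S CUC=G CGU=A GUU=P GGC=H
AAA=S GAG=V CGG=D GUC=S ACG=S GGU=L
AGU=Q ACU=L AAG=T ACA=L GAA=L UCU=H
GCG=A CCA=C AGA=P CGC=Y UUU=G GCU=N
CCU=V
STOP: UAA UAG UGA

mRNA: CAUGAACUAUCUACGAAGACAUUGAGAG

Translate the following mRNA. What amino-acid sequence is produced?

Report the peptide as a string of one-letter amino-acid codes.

Answer: EAKVTPS

Derivation:
start AUG at pos 1
pos 1: AUG -> E; peptide=E
pos 4: AAC -> A; peptide=EA
pos 7: UAU -> K; peptide=EAK
pos 10: CUA -> V; peptide=EAKV
pos 13: CGA -> T; peptide=EAKVT
pos 16: AGA -> P; peptide=EAKVTP
pos 19: CAU -> S; peptide=EAKVTPS
pos 22: UGA -> STOP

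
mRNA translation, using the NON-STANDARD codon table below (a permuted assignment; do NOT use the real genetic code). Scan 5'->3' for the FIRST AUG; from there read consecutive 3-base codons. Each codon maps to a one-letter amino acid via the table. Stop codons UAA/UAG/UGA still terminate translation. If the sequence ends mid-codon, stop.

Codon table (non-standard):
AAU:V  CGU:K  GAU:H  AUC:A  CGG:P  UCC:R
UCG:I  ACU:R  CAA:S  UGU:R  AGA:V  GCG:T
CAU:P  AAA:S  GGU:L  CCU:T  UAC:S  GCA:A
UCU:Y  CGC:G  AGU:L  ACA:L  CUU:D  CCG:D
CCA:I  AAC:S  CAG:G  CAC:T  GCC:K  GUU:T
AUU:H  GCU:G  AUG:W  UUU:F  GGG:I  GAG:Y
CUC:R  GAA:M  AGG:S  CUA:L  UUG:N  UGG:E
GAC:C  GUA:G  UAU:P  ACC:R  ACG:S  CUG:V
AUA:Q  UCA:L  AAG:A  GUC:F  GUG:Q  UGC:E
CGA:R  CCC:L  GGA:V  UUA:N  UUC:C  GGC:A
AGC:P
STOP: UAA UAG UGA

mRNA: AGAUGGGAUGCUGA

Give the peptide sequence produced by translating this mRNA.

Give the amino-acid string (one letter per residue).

start AUG at pos 2
pos 2: AUG -> W; peptide=W
pos 5: GGA -> V; peptide=WV
pos 8: UGC -> E; peptide=WVE
pos 11: UGA -> STOP

Answer: WVE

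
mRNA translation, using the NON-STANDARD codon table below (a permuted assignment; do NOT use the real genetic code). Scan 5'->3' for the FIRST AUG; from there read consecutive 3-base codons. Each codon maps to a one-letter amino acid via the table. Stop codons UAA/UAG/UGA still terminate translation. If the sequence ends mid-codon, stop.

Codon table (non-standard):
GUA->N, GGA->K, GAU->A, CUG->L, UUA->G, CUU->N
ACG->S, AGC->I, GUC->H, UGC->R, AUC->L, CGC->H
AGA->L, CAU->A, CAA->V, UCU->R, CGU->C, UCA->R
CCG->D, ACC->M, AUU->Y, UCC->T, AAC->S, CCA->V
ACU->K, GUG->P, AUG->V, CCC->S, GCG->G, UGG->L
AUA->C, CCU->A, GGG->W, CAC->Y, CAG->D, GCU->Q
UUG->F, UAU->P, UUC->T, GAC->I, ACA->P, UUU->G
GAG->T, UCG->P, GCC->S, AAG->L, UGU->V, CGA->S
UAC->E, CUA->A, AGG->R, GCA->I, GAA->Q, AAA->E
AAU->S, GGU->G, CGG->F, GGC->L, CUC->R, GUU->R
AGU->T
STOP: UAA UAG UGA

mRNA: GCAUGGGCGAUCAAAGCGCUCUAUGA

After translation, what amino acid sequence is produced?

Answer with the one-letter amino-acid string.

Answer: VLAVIQA

Derivation:
start AUG at pos 2
pos 2: AUG -> V; peptide=V
pos 5: GGC -> L; peptide=VL
pos 8: GAU -> A; peptide=VLA
pos 11: CAA -> V; peptide=VLAV
pos 14: AGC -> I; peptide=VLAVI
pos 17: GCU -> Q; peptide=VLAVIQ
pos 20: CUA -> A; peptide=VLAVIQA
pos 23: UGA -> STOP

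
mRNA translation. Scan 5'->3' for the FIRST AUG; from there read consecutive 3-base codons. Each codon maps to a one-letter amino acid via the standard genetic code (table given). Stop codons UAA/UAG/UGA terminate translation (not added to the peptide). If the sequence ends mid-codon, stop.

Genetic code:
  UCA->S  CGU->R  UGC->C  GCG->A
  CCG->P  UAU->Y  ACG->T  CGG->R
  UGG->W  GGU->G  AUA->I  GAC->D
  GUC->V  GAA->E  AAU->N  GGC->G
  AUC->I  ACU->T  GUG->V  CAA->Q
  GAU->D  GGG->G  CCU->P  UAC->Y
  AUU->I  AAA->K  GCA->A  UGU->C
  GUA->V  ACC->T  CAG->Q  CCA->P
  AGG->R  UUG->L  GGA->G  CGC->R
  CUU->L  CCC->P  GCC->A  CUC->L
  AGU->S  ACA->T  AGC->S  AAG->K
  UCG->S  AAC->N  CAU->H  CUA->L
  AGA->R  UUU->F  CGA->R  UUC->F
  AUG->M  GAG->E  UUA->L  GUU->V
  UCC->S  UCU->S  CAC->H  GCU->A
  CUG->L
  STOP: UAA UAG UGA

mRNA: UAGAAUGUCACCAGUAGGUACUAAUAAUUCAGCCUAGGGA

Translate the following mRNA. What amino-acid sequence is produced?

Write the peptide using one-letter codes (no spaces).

start AUG at pos 4
pos 4: AUG -> M; peptide=M
pos 7: UCA -> S; peptide=MS
pos 10: CCA -> P; peptide=MSP
pos 13: GUA -> V; peptide=MSPV
pos 16: GGU -> G; peptide=MSPVG
pos 19: ACU -> T; peptide=MSPVGT
pos 22: AAU -> N; peptide=MSPVGTN
pos 25: AAU -> N; peptide=MSPVGTNN
pos 28: UCA -> S; peptide=MSPVGTNNS
pos 31: GCC -> A; peptide=MSPVGTNNSA
pos 34: UAG -> STOP

Answer: MSPVGTNNSA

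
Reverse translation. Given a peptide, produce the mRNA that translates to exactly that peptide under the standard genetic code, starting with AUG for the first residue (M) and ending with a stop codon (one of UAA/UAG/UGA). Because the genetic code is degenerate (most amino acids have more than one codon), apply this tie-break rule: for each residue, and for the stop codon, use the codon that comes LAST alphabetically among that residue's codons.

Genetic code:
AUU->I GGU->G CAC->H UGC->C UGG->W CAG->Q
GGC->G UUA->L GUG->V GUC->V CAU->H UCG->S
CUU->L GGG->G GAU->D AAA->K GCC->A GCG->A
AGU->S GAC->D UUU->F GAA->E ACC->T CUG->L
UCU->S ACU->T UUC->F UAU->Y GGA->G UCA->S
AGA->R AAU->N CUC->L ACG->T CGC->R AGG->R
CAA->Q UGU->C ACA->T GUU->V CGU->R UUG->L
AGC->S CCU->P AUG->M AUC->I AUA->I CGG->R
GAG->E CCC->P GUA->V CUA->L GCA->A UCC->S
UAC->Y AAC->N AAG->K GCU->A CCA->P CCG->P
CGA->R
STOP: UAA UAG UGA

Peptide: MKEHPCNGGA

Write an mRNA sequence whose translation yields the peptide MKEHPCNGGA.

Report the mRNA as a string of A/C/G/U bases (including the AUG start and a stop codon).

Answer: mRNA: AUGAAGGAGCAUCCUUGUAAUGGUGGUGCUUGA

Derivation:
residue 1: M -> AUG (start codon)
residue 2: K codons sorted = AAA,AAG -> pick last = AAG
residue 3: E codons sorted = GAA,GAG -> pick last = GAG
residue 4: H codons sorted = CAC,CAU -> pick last = CAU
residue 5: P codons sorted = CCA,CCC,CCG,CCU -> pick last = CCU
residue 6: C codons sorted = UGC,UGU -> pick last = UGU
residue 7: N codons sorted = AAC,AAU -> pick last = AAU
residue 8: G codons sorted = GGA,GGC,GGG,GGU -> pick last = GGU
residue 9: G codons sorted = GGA,GGC,GGG,GGU -> pick last = GGU
residue 10: A codons sorted = GCA,GCC,GCG,GCU -> pick last = GCU
terminator: stop codons sorted = UAA,UAG,UGA -> pick last = UGA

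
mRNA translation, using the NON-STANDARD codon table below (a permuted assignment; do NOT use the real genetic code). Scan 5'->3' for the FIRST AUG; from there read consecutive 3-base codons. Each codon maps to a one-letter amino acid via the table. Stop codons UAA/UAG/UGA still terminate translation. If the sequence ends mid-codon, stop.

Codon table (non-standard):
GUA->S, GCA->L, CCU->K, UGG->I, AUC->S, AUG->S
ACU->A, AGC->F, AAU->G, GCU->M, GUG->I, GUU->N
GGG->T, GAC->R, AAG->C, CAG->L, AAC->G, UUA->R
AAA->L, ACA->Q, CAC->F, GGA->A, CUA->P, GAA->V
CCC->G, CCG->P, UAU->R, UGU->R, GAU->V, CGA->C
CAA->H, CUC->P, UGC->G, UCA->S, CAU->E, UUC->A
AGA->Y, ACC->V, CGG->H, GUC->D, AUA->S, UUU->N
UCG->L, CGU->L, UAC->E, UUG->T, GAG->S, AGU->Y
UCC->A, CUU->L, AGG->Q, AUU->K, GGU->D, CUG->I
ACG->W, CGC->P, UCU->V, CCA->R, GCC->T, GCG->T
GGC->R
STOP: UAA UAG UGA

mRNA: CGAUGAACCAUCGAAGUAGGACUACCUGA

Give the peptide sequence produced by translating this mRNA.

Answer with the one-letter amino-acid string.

start AUG at pos 2
pos 2: AUG -> S; peptide=S
pos 5: AAC -> G; peptide=SG
pos 8: CAU -> E; peptide=SGE
pos 11: CGA -> C; peptide=SGEC
pos 14: AGU -> Y; peptide=SGECY
pos 17: AGG -> Q; peptide=SGECYQ
pos 20: ACU -> A; peptide=SGECYQA
pos 23: ACC -> V; peptide=SGECYQAV
pos 26: UGA -> STOP

Answer: SGECYQAV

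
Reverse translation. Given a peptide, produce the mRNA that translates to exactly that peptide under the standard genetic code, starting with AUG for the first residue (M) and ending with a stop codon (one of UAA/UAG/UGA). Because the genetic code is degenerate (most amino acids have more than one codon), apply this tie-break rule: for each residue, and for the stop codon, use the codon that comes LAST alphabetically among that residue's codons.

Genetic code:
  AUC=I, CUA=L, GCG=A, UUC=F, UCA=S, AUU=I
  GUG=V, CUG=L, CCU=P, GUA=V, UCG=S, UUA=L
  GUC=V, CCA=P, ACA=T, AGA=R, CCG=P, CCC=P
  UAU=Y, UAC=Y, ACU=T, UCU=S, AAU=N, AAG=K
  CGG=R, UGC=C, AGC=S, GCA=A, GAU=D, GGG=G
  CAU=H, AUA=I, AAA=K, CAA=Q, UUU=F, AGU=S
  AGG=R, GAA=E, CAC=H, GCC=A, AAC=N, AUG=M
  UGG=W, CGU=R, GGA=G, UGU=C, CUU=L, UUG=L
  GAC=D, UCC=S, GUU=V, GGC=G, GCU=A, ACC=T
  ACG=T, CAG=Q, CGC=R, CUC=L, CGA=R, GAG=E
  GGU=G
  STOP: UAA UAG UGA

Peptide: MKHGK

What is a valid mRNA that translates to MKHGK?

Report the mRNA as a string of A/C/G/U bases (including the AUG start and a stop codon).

residue 1: M -> AUG (start codon)
residue 2: K codons sorted = AAA,AAG -> pick last = AAG
residue 3: H codons sorted = CAC,CAU -> pick last = CAU
residue 4: G codons sorted = GGA,GGC,GGG,GGU -> pick last = GGU
residue 5: K codons sorted = AAA,AAG -> pick last = AAG
terminator: stop codons sorted = UAA,UAG,UGA -> pick last = UGA

Answer: mRNA: AUGAAGCAUGGUAAGUGA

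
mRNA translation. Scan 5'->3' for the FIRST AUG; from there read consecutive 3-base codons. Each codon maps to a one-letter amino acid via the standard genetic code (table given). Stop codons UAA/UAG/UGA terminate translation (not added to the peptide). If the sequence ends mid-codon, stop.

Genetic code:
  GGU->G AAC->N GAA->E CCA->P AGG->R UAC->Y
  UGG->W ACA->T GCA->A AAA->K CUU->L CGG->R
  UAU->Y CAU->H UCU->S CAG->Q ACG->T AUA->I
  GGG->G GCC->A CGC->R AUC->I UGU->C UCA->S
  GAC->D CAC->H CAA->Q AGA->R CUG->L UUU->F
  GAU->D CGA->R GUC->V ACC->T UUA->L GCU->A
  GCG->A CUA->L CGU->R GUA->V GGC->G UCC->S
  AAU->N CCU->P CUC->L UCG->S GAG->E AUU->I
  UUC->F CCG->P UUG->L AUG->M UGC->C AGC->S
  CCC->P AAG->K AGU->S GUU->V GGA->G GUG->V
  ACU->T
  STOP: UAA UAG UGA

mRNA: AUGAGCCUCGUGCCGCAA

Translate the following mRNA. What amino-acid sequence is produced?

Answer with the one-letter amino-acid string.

start AUG at pos 0
pos 0: AUG -> M; peptide=M
pos 3: AGC -> S; peptide=MS
pos 6: CUC -> L; peptide=MSL
pos 9: GUG -> V; peptide=MSLV
pos 12: CCG -> P; peptide=MSLVP
pos 15: CAA -> Q; peptide=MSLVPQ
pos 18: only 0 nt remain (<3), stop (end of mRNA)

Answer: MSLVPQ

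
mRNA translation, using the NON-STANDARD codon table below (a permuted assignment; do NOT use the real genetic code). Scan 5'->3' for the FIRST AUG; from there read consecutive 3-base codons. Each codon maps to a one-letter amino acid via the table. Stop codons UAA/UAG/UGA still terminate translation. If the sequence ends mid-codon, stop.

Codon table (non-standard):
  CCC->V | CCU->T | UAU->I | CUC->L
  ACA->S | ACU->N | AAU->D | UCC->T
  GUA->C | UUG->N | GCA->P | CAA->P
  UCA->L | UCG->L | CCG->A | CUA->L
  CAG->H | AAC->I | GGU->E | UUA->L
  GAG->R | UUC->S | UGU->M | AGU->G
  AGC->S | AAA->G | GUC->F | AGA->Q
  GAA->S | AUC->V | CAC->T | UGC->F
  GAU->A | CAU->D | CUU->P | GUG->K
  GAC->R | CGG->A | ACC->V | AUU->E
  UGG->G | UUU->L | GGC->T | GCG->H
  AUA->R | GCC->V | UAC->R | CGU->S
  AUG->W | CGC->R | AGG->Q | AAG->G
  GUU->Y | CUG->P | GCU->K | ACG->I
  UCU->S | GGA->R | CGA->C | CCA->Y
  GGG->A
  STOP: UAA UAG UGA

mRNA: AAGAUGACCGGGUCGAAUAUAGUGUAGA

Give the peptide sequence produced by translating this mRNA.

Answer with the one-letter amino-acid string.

Answer: WVALDRK

Derivation:
start AUG at pos 3
pos 3: AUG -> W; peptide=W
pos 6: ACC -> V; peptide=WV
pos 9: GGG -> A; peptide=WVA
pos 12: UCG -> L; peptide=WVAL
pos 15: AAU -> D; peptide=WVALD
pos 18: AUA -> R; peptide=WVALDR
pos 21: GUG -> K; peptide=WVALDRK
pos 24: UAG -> STOP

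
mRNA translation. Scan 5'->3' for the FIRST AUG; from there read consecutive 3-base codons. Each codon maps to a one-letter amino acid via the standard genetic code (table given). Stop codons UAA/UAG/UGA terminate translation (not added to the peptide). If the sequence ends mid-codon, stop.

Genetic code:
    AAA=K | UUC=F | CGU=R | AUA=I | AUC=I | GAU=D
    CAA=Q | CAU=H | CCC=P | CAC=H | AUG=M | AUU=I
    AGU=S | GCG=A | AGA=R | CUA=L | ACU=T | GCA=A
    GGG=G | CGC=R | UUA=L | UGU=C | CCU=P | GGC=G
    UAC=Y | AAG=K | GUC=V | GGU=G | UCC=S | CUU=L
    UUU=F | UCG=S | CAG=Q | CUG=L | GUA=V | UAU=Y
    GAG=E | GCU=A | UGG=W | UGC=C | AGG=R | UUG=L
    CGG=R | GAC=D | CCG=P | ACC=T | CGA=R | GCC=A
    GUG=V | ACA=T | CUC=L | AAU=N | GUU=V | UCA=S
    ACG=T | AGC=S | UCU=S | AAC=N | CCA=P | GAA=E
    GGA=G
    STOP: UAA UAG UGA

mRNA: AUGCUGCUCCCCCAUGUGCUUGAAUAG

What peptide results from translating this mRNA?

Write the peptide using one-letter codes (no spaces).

Answer: MLLPHVLE

Derivation:
start AUG at pos 0
pos 0: AUG -> M; peptide=M
pos 3: CUG -> L; peptide=ML
pos 6: CUC -> L; peptide=MLL
pos 9: CCC -> P; peptide=MLLP
pos 12: CAU -> H; peptide=MLLPH
pos 15: GUG -> V; peptide=MLLPHV
pos 18: CUU -> L; peptide=MLLPHVL
pos 21: GAA -> E; peptide=MLLPHVLE
pos 24: UAG -> STOP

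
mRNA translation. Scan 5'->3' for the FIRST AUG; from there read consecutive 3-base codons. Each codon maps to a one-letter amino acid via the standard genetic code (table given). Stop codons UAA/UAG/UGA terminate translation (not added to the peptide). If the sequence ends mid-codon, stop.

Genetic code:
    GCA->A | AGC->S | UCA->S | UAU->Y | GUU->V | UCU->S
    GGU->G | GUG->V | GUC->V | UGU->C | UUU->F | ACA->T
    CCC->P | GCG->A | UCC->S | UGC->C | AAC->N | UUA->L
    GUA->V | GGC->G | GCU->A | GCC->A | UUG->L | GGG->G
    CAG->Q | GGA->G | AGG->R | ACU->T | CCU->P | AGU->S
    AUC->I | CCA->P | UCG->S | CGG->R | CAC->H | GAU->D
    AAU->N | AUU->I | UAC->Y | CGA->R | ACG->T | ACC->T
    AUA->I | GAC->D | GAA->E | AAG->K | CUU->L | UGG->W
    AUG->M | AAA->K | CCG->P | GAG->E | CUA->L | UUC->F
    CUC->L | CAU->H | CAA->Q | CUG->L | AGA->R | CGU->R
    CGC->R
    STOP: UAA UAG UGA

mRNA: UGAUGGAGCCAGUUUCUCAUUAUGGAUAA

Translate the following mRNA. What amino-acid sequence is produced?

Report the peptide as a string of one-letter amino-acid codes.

Answer: MEPVSHYG

Derivation:
start AUG at pos 2
pos 2: AUG -> M; peptide=M
pos 5: GAG -> E; peptide=ME
pos 8: CCA -> P; peptide=MEP
pos 11: GUU -> V; peptide=MEPV
pos 14: UCU -> S; peptide=MEPVS
pos 17: CAU -> H; peptide=MEPVSH
pos 20: UAU -> Y; peptide=MEPVSHY
pos 23: GGA -> G; peptide=MEPVSHYG
pos 26: UAA -> STOP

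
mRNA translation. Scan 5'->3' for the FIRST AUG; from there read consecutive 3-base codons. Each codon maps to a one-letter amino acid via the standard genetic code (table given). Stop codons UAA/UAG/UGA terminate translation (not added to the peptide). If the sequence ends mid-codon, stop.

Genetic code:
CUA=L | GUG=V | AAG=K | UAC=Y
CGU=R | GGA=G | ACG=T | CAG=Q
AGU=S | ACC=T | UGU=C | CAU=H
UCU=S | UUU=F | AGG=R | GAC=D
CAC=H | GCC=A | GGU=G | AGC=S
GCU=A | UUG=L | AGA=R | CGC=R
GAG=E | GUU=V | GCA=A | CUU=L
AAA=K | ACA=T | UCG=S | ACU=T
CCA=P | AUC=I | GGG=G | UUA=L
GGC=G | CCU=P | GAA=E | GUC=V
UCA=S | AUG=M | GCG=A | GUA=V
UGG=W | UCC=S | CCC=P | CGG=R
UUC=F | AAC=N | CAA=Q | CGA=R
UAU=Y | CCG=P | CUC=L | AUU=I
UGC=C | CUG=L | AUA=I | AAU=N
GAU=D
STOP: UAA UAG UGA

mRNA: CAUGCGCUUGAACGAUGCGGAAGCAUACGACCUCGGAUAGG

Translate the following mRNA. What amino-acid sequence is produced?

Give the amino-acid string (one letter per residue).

Answer: MRLNDAEAYDLG

Derivation:
start AUG at pos 1
pos 1: AUG -> M; peptide=M
pos 4: CGC -> R; peptide=MR
pos 7: UUG -> L; peptide=MRL
pos 10: AAC -> N; peptide=MRLN
pos 13: GAU -> D; peptide=MRLND
pos 16: GCG -> A; peptide=MRLNDA
pos 19: GAA -> E; peptide=MRLNDAE
pos 22: GCA -> A; peptide=MRLNDAEA
pos 25: UAC -> Y; peptide=MRLNDAEAY
pos 28: GAC -> D; peptide=MRLNDAEAYD
pos 31: CUC -> L; peptide=MRLNDAEAYDL
pos 34: GGA -> G; peptide=MRLNDAEAYDLG
pos 37: UAG -> STOP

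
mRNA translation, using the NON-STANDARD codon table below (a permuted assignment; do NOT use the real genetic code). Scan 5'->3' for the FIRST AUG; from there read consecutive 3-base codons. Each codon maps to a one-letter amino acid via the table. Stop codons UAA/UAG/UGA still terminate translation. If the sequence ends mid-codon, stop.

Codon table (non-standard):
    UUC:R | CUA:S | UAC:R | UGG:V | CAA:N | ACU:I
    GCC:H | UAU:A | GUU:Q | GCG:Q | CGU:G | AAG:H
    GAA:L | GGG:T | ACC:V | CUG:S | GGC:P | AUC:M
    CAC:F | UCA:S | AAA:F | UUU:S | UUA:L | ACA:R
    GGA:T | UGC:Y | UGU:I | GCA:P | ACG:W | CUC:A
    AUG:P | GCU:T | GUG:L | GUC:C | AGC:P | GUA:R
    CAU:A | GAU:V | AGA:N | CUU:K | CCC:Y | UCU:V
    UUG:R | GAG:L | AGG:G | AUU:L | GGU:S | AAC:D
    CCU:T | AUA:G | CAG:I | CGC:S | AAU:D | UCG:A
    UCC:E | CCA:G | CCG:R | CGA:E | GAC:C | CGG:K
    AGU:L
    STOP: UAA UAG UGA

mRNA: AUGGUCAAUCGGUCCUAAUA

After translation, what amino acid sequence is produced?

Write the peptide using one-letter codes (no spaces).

start AUG at pos 0
pos 0: AUG -> P; peptide=P
pos 3: GUC -> C; peptide=PC
pos 6: AAU -> D; peptide=PCD
pos 9: CGG -> K; peptide=PCDK
pos 12: UCC -> E; peptide=PCDKE
pos 15: UAA -> STOP

Answer: PCDKE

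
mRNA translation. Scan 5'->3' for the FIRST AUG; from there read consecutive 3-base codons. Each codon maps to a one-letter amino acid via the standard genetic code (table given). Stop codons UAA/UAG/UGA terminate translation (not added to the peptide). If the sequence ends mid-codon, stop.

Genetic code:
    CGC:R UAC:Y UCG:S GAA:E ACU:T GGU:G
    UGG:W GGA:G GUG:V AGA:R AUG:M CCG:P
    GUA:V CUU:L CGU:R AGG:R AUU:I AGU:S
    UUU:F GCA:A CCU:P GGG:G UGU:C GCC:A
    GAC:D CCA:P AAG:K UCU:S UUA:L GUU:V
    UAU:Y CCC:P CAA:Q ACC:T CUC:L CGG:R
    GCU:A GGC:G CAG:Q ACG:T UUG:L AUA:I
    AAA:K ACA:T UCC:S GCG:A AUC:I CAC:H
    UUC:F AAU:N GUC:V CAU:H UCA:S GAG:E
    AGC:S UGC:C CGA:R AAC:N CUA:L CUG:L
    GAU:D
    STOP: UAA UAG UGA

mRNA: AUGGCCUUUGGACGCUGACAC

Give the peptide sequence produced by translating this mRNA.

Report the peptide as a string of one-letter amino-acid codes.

Answer: MAFGR

Derivation:
start AUG at pos 0
pos 0: AUG -> M; peptide=M
pos 3: GCC -> A; peptide=MA
pos 6: UUU -> F; peptide=MAF
pos 9: GGA -> G; peptide=MAFG
pos 12: CGC -> R; peptide=MAFGR
pos 15: UGA -> STOP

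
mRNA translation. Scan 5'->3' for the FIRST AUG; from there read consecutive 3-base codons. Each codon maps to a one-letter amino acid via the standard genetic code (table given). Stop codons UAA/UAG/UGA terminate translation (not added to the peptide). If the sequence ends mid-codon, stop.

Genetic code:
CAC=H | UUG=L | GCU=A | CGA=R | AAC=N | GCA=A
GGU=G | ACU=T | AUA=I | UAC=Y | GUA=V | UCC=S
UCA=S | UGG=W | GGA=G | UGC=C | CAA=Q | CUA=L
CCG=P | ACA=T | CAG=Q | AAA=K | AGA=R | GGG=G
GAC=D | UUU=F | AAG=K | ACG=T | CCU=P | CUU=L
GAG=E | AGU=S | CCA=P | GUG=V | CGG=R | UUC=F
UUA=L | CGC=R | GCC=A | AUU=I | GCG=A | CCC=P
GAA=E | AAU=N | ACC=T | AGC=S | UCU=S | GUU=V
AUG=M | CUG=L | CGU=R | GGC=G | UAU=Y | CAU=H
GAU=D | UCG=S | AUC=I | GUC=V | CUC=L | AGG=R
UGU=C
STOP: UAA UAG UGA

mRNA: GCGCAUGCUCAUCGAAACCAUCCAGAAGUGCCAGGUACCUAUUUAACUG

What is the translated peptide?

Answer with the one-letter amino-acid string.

Answer: MLIETIQKCQVPI

Derivation:
start AUG at pos 4
pos 4: AUG -> M; peptide=M
pos 7: CUC -> L; peptide=ML
pos 10: AUC -> I; peptide=MLI
pos 13: GAA -> E; peptide=MLIE
pos 16: ACC -> T; peptide=MLIET
pos 19: AUC -> I; peptide=MLIETI
pos 22: CAG -> Q; peptide=MLIETIQ
pos 25: AAG -> K; peptide=MLIETIQK
pos 28: UGC -> C; peptide=MLIETIQKC
pos 31: CAG -> Q; peptide=MLIETIQKCQ
pos 34: GUA -> V; peptide=MLIETIQKCQV
pos 37: CCU -> P; peptide=MLIETIQKCQVP
pos 40: AUU -> I; peptide=MLIETIQKCQVPI
pos 43: UAA -> STOP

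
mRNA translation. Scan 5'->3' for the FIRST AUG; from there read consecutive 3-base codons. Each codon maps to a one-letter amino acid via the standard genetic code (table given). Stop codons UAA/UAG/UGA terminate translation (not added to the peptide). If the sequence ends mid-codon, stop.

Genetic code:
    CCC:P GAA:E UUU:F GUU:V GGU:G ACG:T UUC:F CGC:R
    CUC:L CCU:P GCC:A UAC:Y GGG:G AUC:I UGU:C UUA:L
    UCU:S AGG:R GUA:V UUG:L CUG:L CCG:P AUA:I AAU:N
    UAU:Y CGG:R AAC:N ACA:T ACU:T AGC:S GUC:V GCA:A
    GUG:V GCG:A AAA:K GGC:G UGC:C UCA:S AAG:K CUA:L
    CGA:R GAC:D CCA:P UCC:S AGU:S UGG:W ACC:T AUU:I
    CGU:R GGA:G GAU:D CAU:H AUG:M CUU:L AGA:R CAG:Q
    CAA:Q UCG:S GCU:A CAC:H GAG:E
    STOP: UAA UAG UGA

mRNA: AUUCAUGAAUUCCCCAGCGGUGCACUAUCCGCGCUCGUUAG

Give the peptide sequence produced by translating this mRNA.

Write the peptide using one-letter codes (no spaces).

start AUG at pos 4
pos 4: AUG -> M; peptide=M
pos 7: AAU -> N; peptide=MN
pos 10: UCC -> S; peptide=MNS
pos 13: CCA -> P; peptide=MNSP
pos 16: GCG -> A; peptide=MNSPA
pos 19: GUG -> V; peptide=MNSPAV
pos 22: CAC -> H; peptide=MNSPAVH
pos 25: UAU -> Y; peptide=MNSPAVHY
pos 28: CCG -> P; peptide=MNSPAVHYP
pos 31: CGC -> R; peptide=MNSPAVHYPR
pos 34: UCG -> S; peptide=MNSPAVHYPRS
pos 37: UUA -> L; peptide=MNSPAVHYPRSL
pos 40: only 1 nt remain (<3), stop (end of mRNA)

Answer: MNSPAVHYPRSL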